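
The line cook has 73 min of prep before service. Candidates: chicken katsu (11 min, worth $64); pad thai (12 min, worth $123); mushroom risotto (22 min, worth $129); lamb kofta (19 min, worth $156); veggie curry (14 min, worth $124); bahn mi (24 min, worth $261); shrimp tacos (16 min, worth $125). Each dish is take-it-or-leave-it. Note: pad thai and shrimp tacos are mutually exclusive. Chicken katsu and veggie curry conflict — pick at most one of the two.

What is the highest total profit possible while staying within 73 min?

Taking the top-ratio dishes first gives pad thai + lamb kofta + veggie curry + bahn mi for 664 (69 min).
The 12 min tied up in pad thai is better spent on shrimp tacos — total rises to 666 (73 min).
Every other selection either busts 73 min or breaks a pairing rule or fails to beat 666.

666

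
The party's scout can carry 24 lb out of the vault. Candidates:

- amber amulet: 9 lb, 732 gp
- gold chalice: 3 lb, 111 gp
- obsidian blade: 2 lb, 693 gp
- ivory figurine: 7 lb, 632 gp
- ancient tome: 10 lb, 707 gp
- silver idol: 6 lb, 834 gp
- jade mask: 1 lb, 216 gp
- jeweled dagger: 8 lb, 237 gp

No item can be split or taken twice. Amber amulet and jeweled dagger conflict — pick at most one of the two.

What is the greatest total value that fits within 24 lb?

Filling by ratio: gold chalice + obsidian blade + ivory figurine + silver idol + jade mask for 2486, with 5 lb left unused.
Dropping gold chalice and jade mask frees 4 lb; slotting in amber amulet (9 lb) lifts the total to 2891 at 24 lb.
The closest alternative, obsidian blade + ivory figurine + silver idol + jade mask + jeweled dagger, reaches only 2612.

2891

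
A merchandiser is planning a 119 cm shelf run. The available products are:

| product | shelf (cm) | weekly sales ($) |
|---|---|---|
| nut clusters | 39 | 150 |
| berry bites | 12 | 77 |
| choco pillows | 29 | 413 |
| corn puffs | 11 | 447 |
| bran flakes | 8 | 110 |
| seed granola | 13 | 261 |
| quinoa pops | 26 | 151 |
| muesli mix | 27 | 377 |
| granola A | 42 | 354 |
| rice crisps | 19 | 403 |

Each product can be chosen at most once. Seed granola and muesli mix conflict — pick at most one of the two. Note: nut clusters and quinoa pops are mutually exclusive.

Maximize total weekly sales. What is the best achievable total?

Ranking by ratio (weekly sales/cm): corn puffs 40.64, rice crisps 21.21, seed granola 20.08, choco pillows 14.24.
Choco pillows + corn puffs + seed granola + granola A + rice crisps uses 114 of the 119 cm and totals 1878.
Every other selection either busts 119 cm or breaks a pairing rule or fails to beat 1878.

1878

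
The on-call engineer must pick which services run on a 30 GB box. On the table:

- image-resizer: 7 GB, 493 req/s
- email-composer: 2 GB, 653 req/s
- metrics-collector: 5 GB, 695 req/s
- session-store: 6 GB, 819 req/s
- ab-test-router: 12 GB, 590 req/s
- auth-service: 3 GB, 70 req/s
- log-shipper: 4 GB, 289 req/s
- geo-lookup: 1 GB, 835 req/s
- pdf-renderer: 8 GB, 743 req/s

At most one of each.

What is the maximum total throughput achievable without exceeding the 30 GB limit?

4238

Greedy by ratio would take email-composer + metrics-collector + session-store + auth-service + log-shipper + geo-lookup + pdf-renderer: 29 GB used, total 4104.
The 7 GB tied up in auth-service and log-shipper is better spent on image-resizer — total rises to 4238 (29 GB).
Nothing else within 30 GB beats 4238.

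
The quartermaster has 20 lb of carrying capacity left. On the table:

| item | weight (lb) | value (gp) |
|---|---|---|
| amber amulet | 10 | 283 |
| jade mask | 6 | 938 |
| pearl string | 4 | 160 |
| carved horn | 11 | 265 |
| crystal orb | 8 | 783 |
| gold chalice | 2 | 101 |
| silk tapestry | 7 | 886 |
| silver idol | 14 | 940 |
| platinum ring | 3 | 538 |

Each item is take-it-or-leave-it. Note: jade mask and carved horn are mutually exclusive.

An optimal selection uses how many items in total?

The maximum value within 20 lb is 2522.
For example jade mask + pearl string + silk tapestry + platinum ring achieves it, using 20 lb.
All optima have 4 items.

4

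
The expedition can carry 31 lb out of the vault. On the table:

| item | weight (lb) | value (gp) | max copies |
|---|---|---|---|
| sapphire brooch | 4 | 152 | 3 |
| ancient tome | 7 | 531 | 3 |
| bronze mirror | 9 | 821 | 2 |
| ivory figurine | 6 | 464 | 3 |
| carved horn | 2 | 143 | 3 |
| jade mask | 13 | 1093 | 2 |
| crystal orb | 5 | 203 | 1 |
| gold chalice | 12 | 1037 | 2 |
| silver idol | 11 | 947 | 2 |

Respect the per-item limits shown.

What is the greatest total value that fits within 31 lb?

2735

Taking the top-ratio items first gives 2×bronze mirror + gold chalice for 2679 (30 lb).
Replace gold chalice with jade mask: the trade gains 56 net, giving 2735 at 31 lb.
That's the maximum — no swap from here does better than 2735.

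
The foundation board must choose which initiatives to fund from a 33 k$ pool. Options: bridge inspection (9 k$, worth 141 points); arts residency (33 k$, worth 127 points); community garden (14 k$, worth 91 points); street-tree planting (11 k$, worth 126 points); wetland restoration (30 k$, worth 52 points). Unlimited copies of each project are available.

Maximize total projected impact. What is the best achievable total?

423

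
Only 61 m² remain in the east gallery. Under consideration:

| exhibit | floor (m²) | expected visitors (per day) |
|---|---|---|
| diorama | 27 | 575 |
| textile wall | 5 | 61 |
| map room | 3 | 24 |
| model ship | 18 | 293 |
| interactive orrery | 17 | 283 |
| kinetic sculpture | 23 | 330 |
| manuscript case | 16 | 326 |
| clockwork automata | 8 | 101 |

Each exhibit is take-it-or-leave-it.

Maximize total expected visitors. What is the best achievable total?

1194

By expected visitors per m²: diorama 21.30, manuscript case 20.38, interactive orrery 16.65 lead.
A density-first pass picks diorama + interactive orrery + manuscript case — 1184 at 60 m².
Replace interactive orrery with model ship: the trade gains 10 net, giving 1194 at 61 m².
No other feasible combination exceeds 1194.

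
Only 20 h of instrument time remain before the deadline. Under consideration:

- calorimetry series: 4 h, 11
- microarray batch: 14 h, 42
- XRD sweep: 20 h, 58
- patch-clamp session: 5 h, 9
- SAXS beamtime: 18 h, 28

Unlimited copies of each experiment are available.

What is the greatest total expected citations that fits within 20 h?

58

Filling by ratio: calorimetry series + microarray batch for 53, with 2 h left unused.
The 18 h tied up in calorimetry series and microarray batch is better spent on XRD sweep — total rises to 58 (20 h).
That's the maximum — no swap from here does better than 58.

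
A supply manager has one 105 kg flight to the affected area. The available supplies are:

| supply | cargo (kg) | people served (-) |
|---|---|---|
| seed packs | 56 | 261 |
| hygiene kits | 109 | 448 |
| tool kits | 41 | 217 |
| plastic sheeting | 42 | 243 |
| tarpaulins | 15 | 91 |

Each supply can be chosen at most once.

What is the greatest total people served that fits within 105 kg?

551

The ratio ordering already packs tightly: tool kits + plastic sheeting + tarpaulins, 98 kg, 551.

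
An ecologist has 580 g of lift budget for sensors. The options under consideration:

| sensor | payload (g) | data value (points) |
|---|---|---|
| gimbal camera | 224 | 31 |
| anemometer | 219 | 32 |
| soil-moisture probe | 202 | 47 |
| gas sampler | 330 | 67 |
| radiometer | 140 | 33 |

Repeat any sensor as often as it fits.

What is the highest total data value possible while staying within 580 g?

132

Ranking by ratio (data value/g): radiometer 0.24, soil-moisture probe 0.23, gas sampler 0.20.
Best packing: 4×radiometer — 560 g, 132 total.
The spare 20 g is too small for any remaining sensor, and no exchange beats 132.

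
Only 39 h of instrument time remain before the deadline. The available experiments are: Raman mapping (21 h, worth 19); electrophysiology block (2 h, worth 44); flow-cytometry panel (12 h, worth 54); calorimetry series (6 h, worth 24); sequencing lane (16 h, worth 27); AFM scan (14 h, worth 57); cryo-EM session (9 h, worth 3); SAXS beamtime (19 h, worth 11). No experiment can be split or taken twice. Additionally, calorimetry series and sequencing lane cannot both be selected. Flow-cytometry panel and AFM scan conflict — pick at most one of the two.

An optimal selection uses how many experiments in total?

Best achievable expected citations is 133.
One optimal bundle: electrophysiology block + flow-cytometry panel + calorimetry series + SAXS beamtime (39 h).
All optima have 4 experiments.

4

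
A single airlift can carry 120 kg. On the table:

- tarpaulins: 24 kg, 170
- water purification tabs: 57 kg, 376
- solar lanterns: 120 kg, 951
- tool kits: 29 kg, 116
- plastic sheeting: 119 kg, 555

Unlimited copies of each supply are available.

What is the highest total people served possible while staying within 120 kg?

951

The ratio ordering already packs tightly: solar lanterns, 120 kg, 951.
No other feasible combination exceeds 951.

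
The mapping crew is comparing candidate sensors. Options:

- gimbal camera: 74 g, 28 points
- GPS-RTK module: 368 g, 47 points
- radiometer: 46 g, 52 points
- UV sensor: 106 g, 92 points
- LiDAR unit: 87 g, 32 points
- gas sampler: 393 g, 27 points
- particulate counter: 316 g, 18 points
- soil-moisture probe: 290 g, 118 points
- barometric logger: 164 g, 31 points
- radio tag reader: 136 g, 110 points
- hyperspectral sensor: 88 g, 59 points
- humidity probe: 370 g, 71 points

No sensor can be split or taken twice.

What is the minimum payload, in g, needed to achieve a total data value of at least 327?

Minimise g subject to total data value ≥ 327.
gimbal camera + radiometer + UV sensor + radio tag reader + hyperspectral sensor reaches 341 using 450 g.
Any bundle with less than 450 g falls short of 327.

450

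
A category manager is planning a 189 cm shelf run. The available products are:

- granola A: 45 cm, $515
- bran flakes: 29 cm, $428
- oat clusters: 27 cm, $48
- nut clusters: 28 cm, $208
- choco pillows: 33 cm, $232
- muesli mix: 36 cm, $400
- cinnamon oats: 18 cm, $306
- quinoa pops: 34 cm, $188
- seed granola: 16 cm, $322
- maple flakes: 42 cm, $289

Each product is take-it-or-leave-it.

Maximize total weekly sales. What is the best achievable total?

Taking the top-ratio products first gives granola A + bran flakes + nut clusters + muesli mix + cinnamon oats + seed granola for 2179 (172 cm).
Dropping nut clusters frees 28 cm; slotting in maple flakes (42 cm) lifts the total to 2260 at 186 cm.
No other feasible combination exceeds 2260.

2260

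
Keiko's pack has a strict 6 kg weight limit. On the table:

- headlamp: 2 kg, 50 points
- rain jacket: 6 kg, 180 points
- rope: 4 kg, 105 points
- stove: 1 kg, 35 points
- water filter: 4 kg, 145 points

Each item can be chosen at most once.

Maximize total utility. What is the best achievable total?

195

Greedy by ratio would take stove + water filter: 5 kg used, total 180.
Dropping stove frees 1 kg; slotting in headlamp (2 kg) lifts the total to 195 at 6 kg.
That's the maximum — no swap from here does better than 195.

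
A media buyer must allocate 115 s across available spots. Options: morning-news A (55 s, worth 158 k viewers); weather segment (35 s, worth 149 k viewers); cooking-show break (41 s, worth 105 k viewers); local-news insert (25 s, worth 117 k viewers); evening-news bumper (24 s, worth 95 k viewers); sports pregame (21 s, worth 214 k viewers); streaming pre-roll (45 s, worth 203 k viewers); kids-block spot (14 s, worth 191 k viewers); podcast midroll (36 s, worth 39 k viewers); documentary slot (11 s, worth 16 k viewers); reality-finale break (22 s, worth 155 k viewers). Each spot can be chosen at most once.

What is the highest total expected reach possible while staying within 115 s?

779

Ranking by ratio (expected reach/s): kids-block spot 13.64, sports pregame 10.19, reality-finale break 7.05.
The ratio heuristic lands on local-news insert + evening-news bumper + sports pregame + kids-block spot + reality-finale break (772) but leaves 9 s idle.
The 49 s tied up in local-news insert and evening-news bumper is better spent on streaming pre-roll + documentary slot — total rises to 779 (113 s).
The spare 2 s is too small for any remaining spot, and no exchange beats 779.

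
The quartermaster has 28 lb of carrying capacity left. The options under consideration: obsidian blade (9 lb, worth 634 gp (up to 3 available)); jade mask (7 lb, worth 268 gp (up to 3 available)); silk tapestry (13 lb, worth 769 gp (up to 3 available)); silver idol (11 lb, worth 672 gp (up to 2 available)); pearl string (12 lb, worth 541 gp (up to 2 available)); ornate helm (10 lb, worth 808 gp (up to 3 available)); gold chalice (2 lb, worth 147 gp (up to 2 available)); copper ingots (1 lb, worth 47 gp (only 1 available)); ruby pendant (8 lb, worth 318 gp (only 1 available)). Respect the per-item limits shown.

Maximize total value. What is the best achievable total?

Density check — ornate helm 80.80, gold chalice 73.50, obsidian blade 70.44, silver idol 61.09 are the best per lb.
Filling by ratio: 2×ornate helm + 2×gold chalice + copper ingots for 1957, with 3 lb left unused.
Dropping ornate helm and 2×gold chalice and copper ingots frees 15 lb; slotting in 2×obsidian blade (18 lb) lifts the total to 2076 at 28 lb.

2076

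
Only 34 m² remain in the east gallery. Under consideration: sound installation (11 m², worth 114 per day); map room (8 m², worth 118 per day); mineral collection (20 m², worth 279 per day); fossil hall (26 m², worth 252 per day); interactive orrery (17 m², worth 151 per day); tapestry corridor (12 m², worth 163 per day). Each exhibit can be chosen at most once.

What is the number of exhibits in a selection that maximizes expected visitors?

Optimal total is 442.
mineral collection + tapestry corridor hits 442 at 32 m².
Every optimal selection uses 2 exhibits.

2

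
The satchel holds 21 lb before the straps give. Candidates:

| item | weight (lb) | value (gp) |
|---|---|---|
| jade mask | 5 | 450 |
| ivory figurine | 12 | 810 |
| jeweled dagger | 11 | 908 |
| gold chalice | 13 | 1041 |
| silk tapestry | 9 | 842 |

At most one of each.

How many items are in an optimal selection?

2

The maximum value within 21 lb is 1750.
One optimal bundle: jeweled dagger + silk tapestry (20 lb).
Any selection reaching 1750 contains exactly 2 items.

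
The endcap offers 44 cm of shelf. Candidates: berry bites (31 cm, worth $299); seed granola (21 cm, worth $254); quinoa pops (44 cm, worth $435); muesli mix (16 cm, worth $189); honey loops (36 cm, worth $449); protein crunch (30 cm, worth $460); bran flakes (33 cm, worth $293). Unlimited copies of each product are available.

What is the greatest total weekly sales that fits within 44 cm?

A density-first pass picks protein crunch — 460 at 30 cm.
Replace protein crunch with 2×seed granola: the trade gains 48 net, giving 508 at 42 cm.

508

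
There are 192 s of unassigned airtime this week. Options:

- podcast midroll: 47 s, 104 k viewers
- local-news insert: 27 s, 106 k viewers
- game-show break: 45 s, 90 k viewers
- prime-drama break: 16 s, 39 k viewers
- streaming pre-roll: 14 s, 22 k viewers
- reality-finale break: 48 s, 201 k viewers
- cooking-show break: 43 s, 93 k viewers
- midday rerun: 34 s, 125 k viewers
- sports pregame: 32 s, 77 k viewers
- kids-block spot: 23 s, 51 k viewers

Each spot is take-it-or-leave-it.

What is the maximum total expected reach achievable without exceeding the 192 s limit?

615

Greedy by ratio would take local-news insert + prime-drama break + reality-finale break + midday rerun + sports pregame + kids-block spot: 180 s used, total 599.
Replace sports pregame with cooking-show break: the trade gains 16 net, giving 615 at 191 s.
Runner-up podcast midroll + local-news insert + reality-finale break + midday rerun + sports pregame tops out at 613.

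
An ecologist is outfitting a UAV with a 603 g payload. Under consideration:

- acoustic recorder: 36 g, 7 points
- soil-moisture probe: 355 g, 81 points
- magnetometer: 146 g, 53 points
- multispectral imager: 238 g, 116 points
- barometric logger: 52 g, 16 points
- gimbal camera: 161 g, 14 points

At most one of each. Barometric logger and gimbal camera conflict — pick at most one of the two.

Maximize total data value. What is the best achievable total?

197

Ranking by ratio (data value/g): multispectral imager 0.49, magnetometer 0.36, barometric logger 0.31, soil-moisture probe 0.23.
Taking the top-ratio sensors first gives acoustic recorder + magnetometer + multispectral imager + barometric logger for 192 (472 g).
The 234 g tied up in acoustic recorder and magnetometer and barometric logger is better spent on soil-moisture probe — total rises to 197 (593 g).
The spare 10 g is too small for any remaining sensor, and no feasible exchange beats 197.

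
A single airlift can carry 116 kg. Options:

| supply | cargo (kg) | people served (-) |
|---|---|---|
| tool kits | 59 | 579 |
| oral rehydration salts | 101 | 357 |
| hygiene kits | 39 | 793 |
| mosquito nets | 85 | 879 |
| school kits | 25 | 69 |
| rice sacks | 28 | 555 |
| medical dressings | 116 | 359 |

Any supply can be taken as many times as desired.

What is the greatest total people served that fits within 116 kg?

2220

The ratio heuristic lands on 2×hygiene kits + rice sacks (2141) but leaves 10 kg idle.
The 78 kg tied up in 2×hygiene kits is better spent on 3×rice sacks — total rises to 2220 (112 kg).
Every other selection either busts 116 kg or fails to beat 2220.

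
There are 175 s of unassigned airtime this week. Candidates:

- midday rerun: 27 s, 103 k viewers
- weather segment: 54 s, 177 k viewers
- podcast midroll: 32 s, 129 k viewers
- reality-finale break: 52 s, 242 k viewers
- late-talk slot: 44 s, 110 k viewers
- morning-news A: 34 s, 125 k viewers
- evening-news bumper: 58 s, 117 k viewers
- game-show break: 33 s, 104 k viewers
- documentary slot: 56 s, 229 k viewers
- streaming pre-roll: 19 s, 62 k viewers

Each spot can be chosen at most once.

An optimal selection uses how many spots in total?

4

Best achievable expected reach is 725.
podcast midroll + reality-finale break + morning-news A + documentary slot hits 725 at 174 s.
Any selection reaching 725 contains exactly 4 spots.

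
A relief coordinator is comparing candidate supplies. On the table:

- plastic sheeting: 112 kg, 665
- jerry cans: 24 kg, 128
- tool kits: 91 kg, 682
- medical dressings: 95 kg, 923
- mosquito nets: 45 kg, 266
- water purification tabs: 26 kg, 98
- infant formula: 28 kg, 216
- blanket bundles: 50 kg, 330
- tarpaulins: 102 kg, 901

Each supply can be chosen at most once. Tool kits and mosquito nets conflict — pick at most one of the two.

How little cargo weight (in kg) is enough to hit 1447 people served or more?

173

Look for the lowest-cargo combination reaching 1447.
medical dressings + infant formula + blanket bundles: 1469 people served at 173 kg.
Any bundle with less than 173 kg falls short of 1447.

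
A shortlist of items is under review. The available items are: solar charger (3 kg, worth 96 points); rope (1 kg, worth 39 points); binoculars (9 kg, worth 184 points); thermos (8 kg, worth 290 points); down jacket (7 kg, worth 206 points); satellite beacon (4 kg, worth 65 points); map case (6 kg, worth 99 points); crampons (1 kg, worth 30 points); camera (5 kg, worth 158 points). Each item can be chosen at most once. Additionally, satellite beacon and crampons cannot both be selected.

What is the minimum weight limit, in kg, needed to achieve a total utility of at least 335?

10

Minimise kg subject to total utility ≥ 335.
Taking rope + thermos + crampons gives 359 (≥ 335) for 10 kg.
Any bundle with less than 10 kg falls short of 335.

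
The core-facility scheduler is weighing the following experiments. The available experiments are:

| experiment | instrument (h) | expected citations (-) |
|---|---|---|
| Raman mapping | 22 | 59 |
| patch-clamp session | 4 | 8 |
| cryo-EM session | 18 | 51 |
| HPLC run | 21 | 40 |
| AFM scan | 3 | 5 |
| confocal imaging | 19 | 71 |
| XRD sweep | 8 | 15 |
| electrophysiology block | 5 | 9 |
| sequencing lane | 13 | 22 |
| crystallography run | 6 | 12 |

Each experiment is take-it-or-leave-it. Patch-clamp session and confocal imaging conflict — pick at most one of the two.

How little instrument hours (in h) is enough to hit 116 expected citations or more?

Look for the lowest-instrument combination reaching 116.
Taking cryo-EM session + confocal imaging gives 122 (≥ 116) for 37 h.
Any bundle with less than 37 h falls short of 116.

37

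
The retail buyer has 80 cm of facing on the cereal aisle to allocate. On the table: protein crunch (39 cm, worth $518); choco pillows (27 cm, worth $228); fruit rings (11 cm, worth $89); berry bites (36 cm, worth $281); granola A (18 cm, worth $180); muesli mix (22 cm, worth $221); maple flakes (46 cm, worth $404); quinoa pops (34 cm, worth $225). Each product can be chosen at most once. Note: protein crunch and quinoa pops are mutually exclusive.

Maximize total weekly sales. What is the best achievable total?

Best packing: protein crunch + granola A + muesli mix — 79 cm, 919 total.
Every other selection either busts 80 cm or breaks a pairing rule or fails to beat 919.

919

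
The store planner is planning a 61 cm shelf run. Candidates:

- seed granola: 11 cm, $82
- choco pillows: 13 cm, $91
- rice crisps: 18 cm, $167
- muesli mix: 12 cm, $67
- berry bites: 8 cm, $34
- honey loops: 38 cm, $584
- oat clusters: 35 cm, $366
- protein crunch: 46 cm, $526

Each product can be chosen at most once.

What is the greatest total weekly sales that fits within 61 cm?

751

Ranking by ratio (weekly sales/cm): honey loops 15.37, protein crunch 11.43, oat clusters 10.46, rice crisps 9.28.
Taking rice crisps + honey loops: 56 cm used, 751 in weekly sales.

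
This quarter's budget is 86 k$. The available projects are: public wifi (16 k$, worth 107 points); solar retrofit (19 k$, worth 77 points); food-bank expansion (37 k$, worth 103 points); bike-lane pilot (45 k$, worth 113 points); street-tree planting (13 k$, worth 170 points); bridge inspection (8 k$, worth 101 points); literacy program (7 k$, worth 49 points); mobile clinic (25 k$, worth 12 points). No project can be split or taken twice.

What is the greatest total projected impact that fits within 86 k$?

530

Density check — street-tree planting 13.08, bridge inspection 12.62, literacy program 7.00 are the best per k$.
A density-first pass picks public wifi + solar retrofit + street-tree planting + bridge inspection + literacy program — 504 at 63 k$.
Replace solar retrofit with food-bank expansion: the trade gains 26 net, giving 530 at 81 k$.
The closest alternative, public wifi + solar retrofit + street-tree planting + bridge inspection + literacy program, reaches only 504.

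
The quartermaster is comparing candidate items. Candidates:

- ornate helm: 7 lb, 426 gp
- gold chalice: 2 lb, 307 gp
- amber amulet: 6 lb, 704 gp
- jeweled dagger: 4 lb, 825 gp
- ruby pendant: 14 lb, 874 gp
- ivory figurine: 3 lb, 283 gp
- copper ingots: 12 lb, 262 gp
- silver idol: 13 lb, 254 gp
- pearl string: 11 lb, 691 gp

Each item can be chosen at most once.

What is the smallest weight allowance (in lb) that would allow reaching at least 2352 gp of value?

Need the lightest bundle worth ≥ 2352.
Taking ornate helm + gold chalice + amber amulet + jeweled dagger + ivory figurine gives 2545 (≥ 2352) for 22 lb.
Below 22 lb the best achievable stays under 2352.

22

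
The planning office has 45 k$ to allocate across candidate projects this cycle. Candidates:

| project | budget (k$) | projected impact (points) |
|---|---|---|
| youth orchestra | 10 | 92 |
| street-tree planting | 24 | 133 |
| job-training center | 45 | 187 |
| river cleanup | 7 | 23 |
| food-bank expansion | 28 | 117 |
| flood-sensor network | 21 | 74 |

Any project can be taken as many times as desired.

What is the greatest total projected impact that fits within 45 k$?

368

Best packing: 4×youth orchestra — 40 k$, 368 total.
Every other selection either busts 45 k$ or fails to beat 368.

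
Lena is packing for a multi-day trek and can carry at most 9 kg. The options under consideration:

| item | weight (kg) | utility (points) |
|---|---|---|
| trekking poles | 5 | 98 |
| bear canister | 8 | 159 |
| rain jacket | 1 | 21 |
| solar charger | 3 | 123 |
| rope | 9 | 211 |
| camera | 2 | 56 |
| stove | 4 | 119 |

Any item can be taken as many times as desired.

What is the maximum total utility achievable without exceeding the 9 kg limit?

369

Ranking by ratio (utility/kg): solar charger 41.00, stove 29.75, camera 28.00.
3×solar charger uses 9 of the 9 kg and totals 369.
Every other selection either busts 9 kg or fails to beat 369.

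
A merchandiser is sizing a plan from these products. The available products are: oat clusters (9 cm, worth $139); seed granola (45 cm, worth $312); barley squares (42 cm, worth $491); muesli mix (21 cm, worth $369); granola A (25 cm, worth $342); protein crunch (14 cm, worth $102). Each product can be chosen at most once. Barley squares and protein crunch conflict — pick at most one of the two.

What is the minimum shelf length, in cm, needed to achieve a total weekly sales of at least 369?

21

Look for the lowest-shelf combination reaching 369.
Taking muesli mix gives 369 (≥ 369) for 21 cm.
Below 21 cm the best achievable stays under 369.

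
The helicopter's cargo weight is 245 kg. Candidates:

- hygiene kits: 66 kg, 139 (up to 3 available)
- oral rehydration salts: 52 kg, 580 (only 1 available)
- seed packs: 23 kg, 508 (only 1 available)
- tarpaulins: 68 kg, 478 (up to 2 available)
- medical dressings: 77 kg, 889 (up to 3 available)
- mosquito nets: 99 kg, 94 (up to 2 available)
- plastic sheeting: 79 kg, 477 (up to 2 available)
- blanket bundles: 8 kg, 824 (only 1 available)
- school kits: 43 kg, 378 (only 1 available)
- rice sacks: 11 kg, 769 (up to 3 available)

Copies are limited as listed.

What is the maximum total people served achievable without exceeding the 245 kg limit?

Greedy by ratio would take seed packs + 2×medical dressings + blanket bundles + 3×rice sacks: 218 kg used, total 5417.
The 77 kg tied up in medical dressings is better spent on oral rehydration salts + school kits — total rises to 5486 (236 kg).

5486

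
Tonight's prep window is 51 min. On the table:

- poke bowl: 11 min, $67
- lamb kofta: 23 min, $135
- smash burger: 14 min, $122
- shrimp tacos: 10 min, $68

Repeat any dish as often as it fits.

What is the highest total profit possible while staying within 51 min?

380

Density check — smash burger 8.71, shrimp tacos 6.80, poke bowl 6.09, lamb kofta 5.87 are the best per min.
Filling by ratio: 3×smash burger for 366, with 9 min left unused.
The 14 min tied up in smash burger is better spent on 2×shrimp tacos — total rises to 380 (48 min).
No other feasible combination exceeds 380.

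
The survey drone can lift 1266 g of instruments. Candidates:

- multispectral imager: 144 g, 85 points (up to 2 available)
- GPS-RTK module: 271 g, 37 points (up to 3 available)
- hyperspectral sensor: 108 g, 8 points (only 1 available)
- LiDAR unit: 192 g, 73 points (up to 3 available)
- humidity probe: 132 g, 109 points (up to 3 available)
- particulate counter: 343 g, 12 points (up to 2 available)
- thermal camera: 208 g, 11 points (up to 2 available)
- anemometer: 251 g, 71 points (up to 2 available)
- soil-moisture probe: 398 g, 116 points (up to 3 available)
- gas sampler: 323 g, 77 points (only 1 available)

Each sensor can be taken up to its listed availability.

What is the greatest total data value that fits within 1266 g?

716

Taking 2×multispectral imager + 3×LiDAR unit + 3×humidity probe: 1260 g used, 716 in data value.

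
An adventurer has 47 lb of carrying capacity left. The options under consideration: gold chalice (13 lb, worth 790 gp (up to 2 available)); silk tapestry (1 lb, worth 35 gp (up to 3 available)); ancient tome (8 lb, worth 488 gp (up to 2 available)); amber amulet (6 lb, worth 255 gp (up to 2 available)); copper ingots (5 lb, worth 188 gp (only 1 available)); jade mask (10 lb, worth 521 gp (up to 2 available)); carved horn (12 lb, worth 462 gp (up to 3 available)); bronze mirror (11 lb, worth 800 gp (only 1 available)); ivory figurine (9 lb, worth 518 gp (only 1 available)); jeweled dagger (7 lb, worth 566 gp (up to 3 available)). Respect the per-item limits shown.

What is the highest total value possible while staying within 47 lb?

3358

A density-first pass picks silk tapestry + ancient tome + amber amulet + bronze mirror + 3×jeweled dagger — 3276 at 47 lb.
Dropping ancient tome and amber amulet frees 14 lb; slotting in gold chalice + silk tapestry (14 lb) lifts the total to 3358 at 47 lb.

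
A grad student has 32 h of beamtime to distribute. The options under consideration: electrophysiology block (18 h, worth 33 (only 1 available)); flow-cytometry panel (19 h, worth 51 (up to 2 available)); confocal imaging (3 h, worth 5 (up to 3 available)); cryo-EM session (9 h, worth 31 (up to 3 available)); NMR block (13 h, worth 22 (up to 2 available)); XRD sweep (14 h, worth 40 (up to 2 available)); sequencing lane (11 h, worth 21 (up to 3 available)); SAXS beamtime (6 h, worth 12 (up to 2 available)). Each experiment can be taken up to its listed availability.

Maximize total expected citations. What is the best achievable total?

Taking the top-ratio experiments first gives confocal imaging + 3×cryo-EM session for 98 (30 h).
Dropping confocal imaging and cryo-EM session frees 12 h; slotting in XRD sweep (14 h) lifts the total to 102 at 32 h.

102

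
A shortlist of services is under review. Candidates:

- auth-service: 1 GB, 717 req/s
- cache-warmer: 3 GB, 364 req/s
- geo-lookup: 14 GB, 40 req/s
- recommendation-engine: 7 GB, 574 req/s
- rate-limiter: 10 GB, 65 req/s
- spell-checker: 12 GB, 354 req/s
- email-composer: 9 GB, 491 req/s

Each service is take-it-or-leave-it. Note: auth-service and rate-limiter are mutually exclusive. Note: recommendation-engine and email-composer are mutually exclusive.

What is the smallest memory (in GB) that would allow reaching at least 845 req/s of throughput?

4

Minimise GB subject to total throughput ≥ 845.
auth-service + cache-warmer reaches 1081 using 4 GB.
No combination under 4 GB hits 845.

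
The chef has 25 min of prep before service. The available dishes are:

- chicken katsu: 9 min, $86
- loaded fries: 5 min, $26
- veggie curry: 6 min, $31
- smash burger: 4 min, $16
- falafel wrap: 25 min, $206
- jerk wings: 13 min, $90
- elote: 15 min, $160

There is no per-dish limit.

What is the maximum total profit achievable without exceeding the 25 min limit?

246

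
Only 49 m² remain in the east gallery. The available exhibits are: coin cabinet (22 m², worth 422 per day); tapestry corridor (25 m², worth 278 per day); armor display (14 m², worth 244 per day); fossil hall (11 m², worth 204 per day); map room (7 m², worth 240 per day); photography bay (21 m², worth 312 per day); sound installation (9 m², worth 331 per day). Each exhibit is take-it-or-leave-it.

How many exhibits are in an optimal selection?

4

Optimal total is 1197.
For example coin cabinet + fossil hall + map room + sound installation achieves it, using 49 m².
All optima have 4 exhibits.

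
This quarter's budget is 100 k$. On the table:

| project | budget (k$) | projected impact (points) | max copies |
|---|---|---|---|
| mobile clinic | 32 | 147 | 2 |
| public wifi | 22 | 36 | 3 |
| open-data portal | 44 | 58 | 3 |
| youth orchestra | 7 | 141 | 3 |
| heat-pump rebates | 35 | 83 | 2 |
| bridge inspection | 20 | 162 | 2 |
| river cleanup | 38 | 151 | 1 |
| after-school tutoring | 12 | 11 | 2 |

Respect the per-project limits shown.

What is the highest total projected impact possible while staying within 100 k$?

The ratio heuristic lands on mobile clinic + 3×youth orchestra + 2×bridge inspection (894) but leaves 7 k$ idle.
Replace mobile clinic with river cleanup: the trade gains 4 net, giving 898 at 99 k$.
Every other selection either busts 100 k$ or exceeds an availability limit or fails to beat 898.

898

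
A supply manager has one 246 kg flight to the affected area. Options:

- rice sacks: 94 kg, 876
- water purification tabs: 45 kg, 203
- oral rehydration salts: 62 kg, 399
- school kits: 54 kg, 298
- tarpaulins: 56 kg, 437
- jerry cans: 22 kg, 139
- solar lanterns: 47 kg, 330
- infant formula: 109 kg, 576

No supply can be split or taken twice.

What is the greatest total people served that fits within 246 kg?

1851

The ratio heuristic lands on rice sacks + tarpaulins + jerry cans + solar lanterns (1782) but leaves 27 kg idle.
Replace solar lanterns with oral rehydration salts: the trade gains 69 net, giving 1851 at 234 kg.
That's the maximum — no swap from here does better than 1851.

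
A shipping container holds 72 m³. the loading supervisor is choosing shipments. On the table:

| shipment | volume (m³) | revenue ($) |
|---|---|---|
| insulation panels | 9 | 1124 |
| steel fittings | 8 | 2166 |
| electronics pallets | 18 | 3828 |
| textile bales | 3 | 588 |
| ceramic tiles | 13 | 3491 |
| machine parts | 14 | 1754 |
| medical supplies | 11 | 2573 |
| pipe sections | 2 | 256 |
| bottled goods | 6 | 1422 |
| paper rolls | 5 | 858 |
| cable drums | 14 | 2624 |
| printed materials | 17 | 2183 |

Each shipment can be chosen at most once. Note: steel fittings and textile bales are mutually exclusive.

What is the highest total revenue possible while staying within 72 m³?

Taking steel fittings + electronics pallets + ceramic tiles + medical supplies + pipe sections + bottled goods + cable drums: 72 m³ used, 16360 in revenue.
Every other selection either busts 72 m³ or breaks a pairing rule or fails to beat 16360.

16360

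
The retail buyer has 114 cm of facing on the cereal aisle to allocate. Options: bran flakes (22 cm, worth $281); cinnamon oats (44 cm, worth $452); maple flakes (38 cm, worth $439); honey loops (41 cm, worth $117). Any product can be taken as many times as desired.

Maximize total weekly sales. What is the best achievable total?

1405

5×bran flakes uses 110 of the 114 cm and totals 1405.
Every other selection either busts 114 cm or fails to beat 1405.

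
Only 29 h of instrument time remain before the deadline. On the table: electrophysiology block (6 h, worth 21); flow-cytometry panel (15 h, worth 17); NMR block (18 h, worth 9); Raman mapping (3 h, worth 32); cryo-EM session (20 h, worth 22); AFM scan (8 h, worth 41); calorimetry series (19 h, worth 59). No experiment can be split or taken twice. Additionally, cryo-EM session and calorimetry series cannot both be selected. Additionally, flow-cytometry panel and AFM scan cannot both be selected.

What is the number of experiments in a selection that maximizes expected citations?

3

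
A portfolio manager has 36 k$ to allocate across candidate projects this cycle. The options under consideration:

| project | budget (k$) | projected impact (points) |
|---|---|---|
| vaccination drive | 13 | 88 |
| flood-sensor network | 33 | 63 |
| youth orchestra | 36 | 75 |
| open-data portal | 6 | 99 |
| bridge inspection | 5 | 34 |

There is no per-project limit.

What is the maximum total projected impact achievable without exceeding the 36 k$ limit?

Ranking by ratio (projected impact/k$): open-data portal 16.50, bridge inspection 6.80, vaccination drive 6.77.
Best packing: 6×open-data portal — 36 k$, 594 total.

594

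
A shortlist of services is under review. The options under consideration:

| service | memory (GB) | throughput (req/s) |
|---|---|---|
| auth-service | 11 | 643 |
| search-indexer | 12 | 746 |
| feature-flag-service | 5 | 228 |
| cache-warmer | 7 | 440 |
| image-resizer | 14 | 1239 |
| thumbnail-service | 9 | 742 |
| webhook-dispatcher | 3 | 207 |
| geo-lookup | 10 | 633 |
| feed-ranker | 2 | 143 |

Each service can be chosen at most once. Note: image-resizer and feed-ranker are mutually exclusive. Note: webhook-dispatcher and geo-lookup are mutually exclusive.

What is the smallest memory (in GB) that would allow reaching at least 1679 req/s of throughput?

21

Need the lightest bundle worth ≥ 1679.
cache-warmer + image-resizer: 1679 throughput at 21 GB.
Any bundle with less than 21 GB falls short of 1679.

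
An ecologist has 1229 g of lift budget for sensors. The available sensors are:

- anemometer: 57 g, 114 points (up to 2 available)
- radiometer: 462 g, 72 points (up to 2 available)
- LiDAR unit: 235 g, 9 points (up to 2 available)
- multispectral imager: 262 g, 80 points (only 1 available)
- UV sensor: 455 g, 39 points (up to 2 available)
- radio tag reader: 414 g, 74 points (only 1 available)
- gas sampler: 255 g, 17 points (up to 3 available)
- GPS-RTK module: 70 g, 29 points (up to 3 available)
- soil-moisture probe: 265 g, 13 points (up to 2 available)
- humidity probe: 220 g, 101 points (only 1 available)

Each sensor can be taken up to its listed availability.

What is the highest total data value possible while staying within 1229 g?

570

Best packing: 2×anemometer + multispectral imager + radio tag reader + 3×GPS-RTK module + humidity probe — 1220 g, 570 total.
No other feasible combination exceeds 570.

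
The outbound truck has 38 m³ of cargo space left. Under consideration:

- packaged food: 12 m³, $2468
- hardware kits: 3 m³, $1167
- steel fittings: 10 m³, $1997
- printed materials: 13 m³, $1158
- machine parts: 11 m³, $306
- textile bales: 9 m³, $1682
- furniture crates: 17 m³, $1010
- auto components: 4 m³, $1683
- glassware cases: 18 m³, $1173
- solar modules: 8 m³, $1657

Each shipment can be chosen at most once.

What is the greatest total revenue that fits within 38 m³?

By revenue per m³: auto components 420.75, hardware kits 389.00, solar modules 207.12 lead.
Greedy by ratio would take packaged food + hardware kits + steel fittings + auto components + solar modules: 37 m³ used, total 8972.
Replace solar modules with textile bales: the trade gains 25 net, giving 8997 at 38 m³.
Nothing else within 38 m³ beats 8997.

8997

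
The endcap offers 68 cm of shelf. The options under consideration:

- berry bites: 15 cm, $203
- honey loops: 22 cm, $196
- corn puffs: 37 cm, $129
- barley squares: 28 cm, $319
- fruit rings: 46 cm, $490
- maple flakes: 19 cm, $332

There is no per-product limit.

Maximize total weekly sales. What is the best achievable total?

1070

Ranking by ratio (weekly sales/cm): maple flakes 17.47, berry bites 13.53, barley squares 11.39, fruit rings 10.65.
A density-first pass picks 3×maple flakes — 996 at 57 cm.
Replace maple flakes with 2×berry bites: the trade gains 74 net, giving 1070 at 68 cm.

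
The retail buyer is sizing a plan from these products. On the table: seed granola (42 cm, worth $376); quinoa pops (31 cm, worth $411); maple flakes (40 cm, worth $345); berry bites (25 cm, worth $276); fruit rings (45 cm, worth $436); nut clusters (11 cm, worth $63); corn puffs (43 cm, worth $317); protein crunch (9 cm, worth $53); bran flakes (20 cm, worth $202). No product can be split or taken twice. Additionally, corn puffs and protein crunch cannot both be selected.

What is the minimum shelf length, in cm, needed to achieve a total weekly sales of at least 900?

Look for the lowest-shelf combination reaching 900.
quinoa pops + fruit rings + protein crunch: 900 weekly sales at 85 cm.
Below 85 cm the best achievable stays under 900.

85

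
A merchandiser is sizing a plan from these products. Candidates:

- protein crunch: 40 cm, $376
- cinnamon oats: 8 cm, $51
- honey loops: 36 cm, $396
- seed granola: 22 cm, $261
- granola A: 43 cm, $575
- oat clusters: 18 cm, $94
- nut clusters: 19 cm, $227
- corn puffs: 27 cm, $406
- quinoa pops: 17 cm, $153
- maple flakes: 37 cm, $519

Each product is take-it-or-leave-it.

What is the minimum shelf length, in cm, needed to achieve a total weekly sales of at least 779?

Look for the lowest-shelf combination reaching 779.
Taking seed granola + maple flakes gives 780 (≥ 779) for 59 cm.
No combination under 59 cm hits 779.

59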